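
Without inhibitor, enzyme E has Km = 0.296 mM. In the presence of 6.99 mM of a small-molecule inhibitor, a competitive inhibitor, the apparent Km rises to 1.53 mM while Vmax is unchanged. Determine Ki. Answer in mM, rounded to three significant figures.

Competitive: Km,app = α·Km with α = 1 + [I]/Ki.
α = Km,app/Km = 1.53/0.296 = 5.169.
Since α = 1 + [I]/Ki, [I]/Ki = 5.169 − 1 = 4.169 and Ki = 6.99/4.169 = 1.68 mM.

1.68 mM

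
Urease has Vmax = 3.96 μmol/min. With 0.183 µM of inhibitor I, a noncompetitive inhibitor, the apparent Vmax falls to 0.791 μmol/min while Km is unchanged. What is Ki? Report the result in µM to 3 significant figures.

0.0457 µM

Noncompetitive: Vmax,app = Vmax/α with α = 1 + [I]/Ki.
α = Vmax/Vmax,app = 3.96/0.791 = 5.006.
Since α = 1 + [I]/Ki, [I]/Ki = 5.006 − 1 = 4.006 and Ki = 0.183/4.006 = 0.0457 µM.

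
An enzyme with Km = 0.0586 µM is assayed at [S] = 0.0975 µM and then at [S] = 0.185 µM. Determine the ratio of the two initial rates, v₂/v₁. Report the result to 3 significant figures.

1.22

The fractional saturations are [S]/(Km+[S]) = 0.0975/0.1561 = 0.6246 and 0.185/0.2436 = 0.7594.
v₂/v₁ is just their ratio: 0.7594/0.6246 = 1.22.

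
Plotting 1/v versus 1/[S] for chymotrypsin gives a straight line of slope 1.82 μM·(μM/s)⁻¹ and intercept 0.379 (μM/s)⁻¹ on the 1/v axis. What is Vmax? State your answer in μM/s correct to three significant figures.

The y-intercept of a Lineweaver–Burk plot equals 1/Vmax, so Vmax = 1/0.379 = 2.64 μM/s.

2.64 μM/s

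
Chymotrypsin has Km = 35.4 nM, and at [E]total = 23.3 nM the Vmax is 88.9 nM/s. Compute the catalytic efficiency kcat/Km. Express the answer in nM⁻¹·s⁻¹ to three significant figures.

kcat = Vmax/[E]total = 88.9/23.3 = 3.82 s⁻¹.
kcat/Km = 3.82/35.4 = 0.108 nM⁻¹·s⁻¹.

0.108 nM⁻¹·s⁻¹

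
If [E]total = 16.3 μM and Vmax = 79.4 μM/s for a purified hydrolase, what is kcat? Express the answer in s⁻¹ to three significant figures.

4.87 s⁻¹

kcat = Vmax/[E]total = 79.4 μM/s / 16.3 μM = 4.87 s⁻¹.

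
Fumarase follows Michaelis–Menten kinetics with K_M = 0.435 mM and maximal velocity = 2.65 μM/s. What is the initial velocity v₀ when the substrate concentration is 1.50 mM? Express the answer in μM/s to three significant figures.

2.05 μM/s

v = Vmax·[S]/(Km + [S]) = 2.65 × 1.50 / (0.435 + 1.50)
  = 3.975 / 1.935 = 2.05 μM/s.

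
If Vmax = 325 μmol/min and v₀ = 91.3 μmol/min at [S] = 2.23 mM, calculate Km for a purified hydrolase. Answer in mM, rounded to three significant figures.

From v = Vmax[S]/(Km+[S]), Km = [S](Vmax − v)/v.
Km = 2.23 × (325 − 91.3) / 91.3 = 521.2/91.3 = 5.71 mM.

5.71 mM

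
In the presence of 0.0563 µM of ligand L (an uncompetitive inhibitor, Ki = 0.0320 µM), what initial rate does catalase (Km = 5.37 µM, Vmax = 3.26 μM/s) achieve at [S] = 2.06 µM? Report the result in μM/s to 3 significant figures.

0.608 μM/s

With α = 1 + [I]/Ki = 1 + 0.0563/0.0320 = 2.759, the uncompetitive rate law is v = (Vmax/α)·[S] / (Km/α + [S]).
v = (3.26/2.759)×2.06 / (5.37/2.759 + 2.06) = 2.434/4.006 = 0.608 μM/s.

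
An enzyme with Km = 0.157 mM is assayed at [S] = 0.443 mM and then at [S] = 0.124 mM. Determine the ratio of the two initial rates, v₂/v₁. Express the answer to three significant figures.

0.598

The fractional saturations are [S]/(Km+[S]) = 0.443/0.6000 = 0.7383 and 0.124/0.2810 = 0.4413.
v₂/v₁ is just their ratio: 0.4413/0.7383 = 0.598.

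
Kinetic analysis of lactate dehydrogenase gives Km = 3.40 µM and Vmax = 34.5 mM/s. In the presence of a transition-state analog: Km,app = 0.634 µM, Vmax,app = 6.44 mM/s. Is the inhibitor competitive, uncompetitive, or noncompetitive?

uncompetitive

Both Km and Vmax decrease by the same factor (~5.36-fold) — characteristic of uncompetitive inhibition.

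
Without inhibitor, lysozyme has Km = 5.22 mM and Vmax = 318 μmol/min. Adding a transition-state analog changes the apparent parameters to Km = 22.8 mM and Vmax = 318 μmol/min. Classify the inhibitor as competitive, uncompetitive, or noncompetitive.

Km increases (5.22 → 22.8 mM) while Vmax is unchanged — the hallmark of competitive inhibition.

competitive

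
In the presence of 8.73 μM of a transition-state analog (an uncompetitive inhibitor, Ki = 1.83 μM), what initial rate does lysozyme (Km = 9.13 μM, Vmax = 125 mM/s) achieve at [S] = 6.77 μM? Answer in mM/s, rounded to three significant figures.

α = 1 + [I]/Ki = 1 + 8.73/1.83 = 5.770.
For an uncompetitive inhibitor, both parameters are divided by α, giving Vmax/α and Km/α: Km,app = 1.58 μM, Vmax,app = 21.7 mM/s.
v = Vmax,app·[S]/(Km,app + [S]) = 21.7 × 6.77/(1.58 + 6.77) = 17.6 mM/s.

17.6 mM/s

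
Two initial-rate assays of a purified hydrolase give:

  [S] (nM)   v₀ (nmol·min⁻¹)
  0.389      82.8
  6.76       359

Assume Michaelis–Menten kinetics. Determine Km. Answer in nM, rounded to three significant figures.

In reciprocal form, 1/v = (Km/Vmax)·(1/[S]) + 1/Vmax. The two points give (1/[S], 1/v) = (2.571, 0.01208) and (0.1479, 0.002786).
Slope = (0.01208 − 0.002786)/(2.571 − 0.1479) = 0.003835; intercept = 0.01208 − 0.003835×2.571 = 0.002218.
Vmax = 1/intercept = 451 nmol·min⁻¹; Km = slope × Vmax = 0.003835 × 451 = 1.73 nM.

1.73 nM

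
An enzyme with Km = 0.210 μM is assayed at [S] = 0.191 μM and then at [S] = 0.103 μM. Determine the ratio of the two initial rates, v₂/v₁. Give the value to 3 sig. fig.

0.691

Since Vmax cancels, v₂/v₁ = [S]₂(Km+[S]₁) / [S]₁(Km+[S]₂).
= 0.103×(0.210+0.191) / (0.191×(0.210+0.103)) = 0.04130/0.05978 = 0.691.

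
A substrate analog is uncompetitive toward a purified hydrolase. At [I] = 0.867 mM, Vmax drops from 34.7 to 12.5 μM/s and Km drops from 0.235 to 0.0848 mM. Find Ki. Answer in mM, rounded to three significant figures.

0.488 mM

Uncompetitive: Vmax,app = Vmax/α (and Km,app = Km/α) with α = 1 + [I]/Ki.
α = Vmax/Vmax,app = 34.7/12.5 = 2.776.
Since α = 1 + [I]/Ki, [I]/Ki = 2.776 − 1 = 1.776 and Ki = 0.867/1.776 = 0.488 mM.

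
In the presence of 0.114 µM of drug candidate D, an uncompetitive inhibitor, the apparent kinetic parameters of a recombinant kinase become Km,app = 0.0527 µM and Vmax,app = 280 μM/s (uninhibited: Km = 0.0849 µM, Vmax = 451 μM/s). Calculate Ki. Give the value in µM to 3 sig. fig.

Uncompetitive: Vmax,app = Vmax/α (and Km,app = Km/α) with α = 1 + [I]/Ki.
α = Vmax/Vmax,app = 451/280 = 1.611.
Ki = [I]/(α − 1) = 0.114/0.6107 = 0.187 µM.

0.187 µM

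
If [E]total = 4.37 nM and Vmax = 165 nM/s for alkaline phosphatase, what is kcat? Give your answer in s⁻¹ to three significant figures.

kcat = Vmax/[E]total = 165 nM/s / 4.37 nM = 37.8 s⁻¹.

37.8 s⁻¹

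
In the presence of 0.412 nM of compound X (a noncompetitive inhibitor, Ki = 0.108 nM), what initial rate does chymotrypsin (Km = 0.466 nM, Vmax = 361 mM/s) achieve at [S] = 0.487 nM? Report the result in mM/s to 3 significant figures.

38.3 mM/s

α = 1 + [I]/Ki = 1 + 0.412/0.108 = 4.815.
For a noncompetitive inhibitor, Vmax is reduced to Vmax/α while Km is unchanged: Km,app = 0.466 nM, Vmax,app = 75.0 mM/s.
v = Vmax,app·[S]/(Km,app + [S]) = 75.0 × 0.487/(0.466 + 0.487) = 38.3 mM/s.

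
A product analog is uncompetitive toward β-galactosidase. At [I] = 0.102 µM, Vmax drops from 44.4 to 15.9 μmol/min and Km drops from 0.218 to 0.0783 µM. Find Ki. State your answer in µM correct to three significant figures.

Uncompetitive: Vmax,app = Vmax/α (and Km,app = Km/α) with α = 1 + [I]/Ki.
α = Vmax/Vmax,app = 44.4/15.9 = 2.792.
Ki = [I]/(α − 1) = 0.102/1.792 = 0.0569 µM.

0.0569 µM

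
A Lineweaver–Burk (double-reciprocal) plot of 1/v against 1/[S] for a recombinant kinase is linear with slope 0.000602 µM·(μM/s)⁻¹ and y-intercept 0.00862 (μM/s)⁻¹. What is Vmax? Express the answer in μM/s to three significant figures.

116 μM/s

The y-intercept of a Lineweaver–Burk plot equals 1/Vmax, so Vmax = 1/0.00862 = 116 μM/s.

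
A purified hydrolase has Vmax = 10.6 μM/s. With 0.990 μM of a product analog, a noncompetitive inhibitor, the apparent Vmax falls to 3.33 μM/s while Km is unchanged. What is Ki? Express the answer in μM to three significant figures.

0.453 μM

Noncompetitive: Vmax,app = Vmax/α with α = 1 + [I]/Ki.
α = Vmax/Vmax,app = 10.6/3.33 = 3.183.
Since α = 1 + [I]/Ki, [I]/Ki = 3.183 − 1 = 2.183 and Ki = 0.990/2.183 = 0.453 μM.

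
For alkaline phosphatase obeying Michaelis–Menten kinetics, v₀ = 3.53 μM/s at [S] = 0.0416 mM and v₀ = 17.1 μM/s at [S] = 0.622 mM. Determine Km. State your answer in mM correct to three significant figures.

0.237 mM

From v = Vmax[S]/(Km+[S]), each point gives Vmax = v(Km+[S])/[S].
Equating: 3.53(Km+0.0416)/0.0416 = 17.1(Km+0.622)/0.622.
84.86·Km + 3.53 = 27.49·Km + 17.1, so (84.86 − 27.49)·Km = 17.1 − 3.53.
Km = 13.57/57.36 = 0.237 mM; then Vmax = 3.53(0.237+0.0416)/0.0416 = 23.6 μM/s.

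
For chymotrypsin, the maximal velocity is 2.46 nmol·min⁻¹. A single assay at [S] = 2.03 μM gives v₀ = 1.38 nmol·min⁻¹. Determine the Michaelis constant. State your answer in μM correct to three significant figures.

1.59 μM

From v = Vmax[S]/(Km+[S]), Km = [S](Vmax − v)/v.
Km = 2.03 × (2.46 − 1.38) / 1.38 = 2.192/1.38 = 1.59 μM.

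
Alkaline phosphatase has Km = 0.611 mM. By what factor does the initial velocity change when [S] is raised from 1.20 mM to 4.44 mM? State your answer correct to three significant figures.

Since Vmax cancels, v₂/v₁ = [S]₂(Km+[S]₁) / [S]₁(Km+[S]₂).
= 4.44×(0.611+1.20) / (1.20×(0.611+4.44)) = 8.041/6.061 = 1.33.

1.33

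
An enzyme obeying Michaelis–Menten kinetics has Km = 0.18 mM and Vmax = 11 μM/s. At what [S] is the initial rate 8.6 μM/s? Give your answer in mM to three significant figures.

0.645 mM

The required fractional saturation is v/Vmax = 8.6/11 = 0.7818.
Then [S]/(Km+[S]) = 0.7818 ⇒ [S] = 0.18 × 0.7818/(1 − 0.7818) = 0.645 mM.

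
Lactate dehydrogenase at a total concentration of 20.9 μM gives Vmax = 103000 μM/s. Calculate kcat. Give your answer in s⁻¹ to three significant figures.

4930 s⁻¹

kcat = Vmax/[E]total = 103000 μM/s / 20.9 μM = 4930 s⁻¹.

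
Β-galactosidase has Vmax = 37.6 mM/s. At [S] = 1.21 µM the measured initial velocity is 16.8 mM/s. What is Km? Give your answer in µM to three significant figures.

1.50 µM

v/Vmax = 16.8/37.6 = 0.4468 = [S]/(Km+[S]).
So Km + [S] = [S]/0.4468 = 2.708 µM, giving Km = 2.708 − 1.21 = 1.50 µM.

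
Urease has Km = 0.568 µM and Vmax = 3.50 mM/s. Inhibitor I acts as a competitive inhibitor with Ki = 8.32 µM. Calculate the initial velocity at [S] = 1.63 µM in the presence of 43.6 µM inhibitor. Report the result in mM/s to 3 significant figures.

α = 1 + [I]/Ki = 1 + 43.6/8.32 = 6.240.
For a competitive inhibitor, Vmax is unchanged and the apparent Km becomes α·Km: Km,app = 3.54 µM, Vmax,app = 3.50 mM/s.
v = Vmax,app·[S]/(Km,app + [S]) = 3.50 × 1.63/(3.54 + 1.63) = 1.10 mM/s.

1.10 mM/s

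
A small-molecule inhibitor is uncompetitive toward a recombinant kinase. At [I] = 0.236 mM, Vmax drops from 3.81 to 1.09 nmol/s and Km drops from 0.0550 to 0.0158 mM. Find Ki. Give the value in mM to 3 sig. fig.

Uncompetitive: Vmax,app = Vmax/α (and Km,app = Km/α) with α = 1 + [I]/Ki.
α = Vmax/Vmax,app = 3.81/1.09 = 3.495.
Ki = [I]/(α − 1) = 0.236/2.495 = 0.0946 mM.

0.0946 mM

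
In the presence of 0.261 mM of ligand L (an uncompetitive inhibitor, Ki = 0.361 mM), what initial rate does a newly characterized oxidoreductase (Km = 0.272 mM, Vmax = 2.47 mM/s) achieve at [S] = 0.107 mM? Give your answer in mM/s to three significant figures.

α = 1 + [I]/Ki = 1 + 0.261/0.361 = 1.723.
For an uncompetitive inhibitor, both parameters are divided by α, giving Vmax/α and Km/α: Km,app = 0.158 mM, Vmax,app = 1.43 mM/s.
v = Vmax,app·[S]/(Km,app + [S]) = 1.43 × 0.107/(0.158 + 0.107) = 0.579 mM/s.

0.579 mM/s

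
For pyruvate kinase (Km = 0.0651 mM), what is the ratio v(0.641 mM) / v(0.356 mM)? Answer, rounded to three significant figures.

1.07

Since Vmax cancels, v₂/v₁ = [S]₂(Km+[S]₁) / [S]₁(Km+[S]₂).
= 0.641×(0.0651+0.356) / (0.356×(0.0651+0.641)) = 0.2699/0.2514 = 1.07.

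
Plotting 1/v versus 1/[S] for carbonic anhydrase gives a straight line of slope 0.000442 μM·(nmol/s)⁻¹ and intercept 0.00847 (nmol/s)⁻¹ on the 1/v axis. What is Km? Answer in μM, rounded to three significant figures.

0.0522 μM

y-intercept = 1/Vmax ⇒ Vmax = 118 nmol/s; slope = Km/Vmax ⇒ Km = slope × Vmax.
Km = 0.000442 × 118 = 0.0522 μM.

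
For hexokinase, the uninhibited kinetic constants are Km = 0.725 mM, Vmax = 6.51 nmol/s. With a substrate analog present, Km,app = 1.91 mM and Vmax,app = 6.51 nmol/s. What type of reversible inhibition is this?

competitive

Km increases (0.725 → 1.91 mM) while Vmax is unchanged — the hallmark of competitive inhibition.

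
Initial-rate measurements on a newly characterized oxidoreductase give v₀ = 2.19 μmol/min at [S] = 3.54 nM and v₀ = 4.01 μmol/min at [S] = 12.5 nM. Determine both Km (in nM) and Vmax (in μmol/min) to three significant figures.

From v = Vmax[S]/(Km+[S]), each point gives Vmax = v(Km+[S])/[S].
Equating: 2.19(Km+3.54)/3.54 = 4.01(Km+12.5)/12.5.
0.6186·Km + 2.19 = 0.3208·Km + 4.01, so (0.6186 − 0.3208)·Km = 4.01 − 2.19.
Km = 1.820/0.2978 = 6.11 nM; then Vmax = 2.19(6.11+3.54)/3.54 = 5.97 μmol/min.

Km = 6.11 nM; Vmax = 5.97 μmol/min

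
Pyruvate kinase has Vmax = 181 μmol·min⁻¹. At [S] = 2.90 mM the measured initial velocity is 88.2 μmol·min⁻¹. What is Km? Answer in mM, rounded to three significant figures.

3.05 mM

v/Vmax = 88.2/181 = 0.4873 = [S]/(Km+[S]).
So Km + [S] = [S]/0.4873 = 5.951 mM, giving Km = 5.951 − 2.90 = 3.05 mM.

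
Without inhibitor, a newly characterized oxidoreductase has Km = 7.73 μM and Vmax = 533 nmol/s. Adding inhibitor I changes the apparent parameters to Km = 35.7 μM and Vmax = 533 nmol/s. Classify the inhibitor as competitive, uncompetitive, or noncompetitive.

competitive

Km increases (7.73 → 35.7 μM) while Vmax is unchanged — the hallmark of competitive inhibition.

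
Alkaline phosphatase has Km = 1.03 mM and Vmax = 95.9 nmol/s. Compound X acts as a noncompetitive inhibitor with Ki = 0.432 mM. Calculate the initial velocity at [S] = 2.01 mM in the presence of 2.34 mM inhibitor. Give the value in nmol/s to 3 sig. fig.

9.88 nmol/s

α = 1 + [I]/Ki = 1 + 2.34/0.432 = 6.417.
For a noncompetitive inhibitor, Vmax is reduced to Vmax/α while Km is unchanged: Km,app = 1.03 mM, Vmax,app = 14.9 nmol/s.
v = Vmax,app·[S]/(Km,app + [S]) = 14.9 × 2.01/(1.03 + 2.01) = 9.88 nmol/s.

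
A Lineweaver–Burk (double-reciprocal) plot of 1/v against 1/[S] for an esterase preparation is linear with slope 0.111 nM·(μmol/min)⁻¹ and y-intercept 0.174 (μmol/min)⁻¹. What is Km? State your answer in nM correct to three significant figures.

y-intercept = 1/Vmax ⇒ Vmax = 5.75 μmol/min; slope = Km/Vmax ⇒ Km = slope × Vmax.
Km = 0.111 × 5.75 = 0.638 nM.

0.638 nM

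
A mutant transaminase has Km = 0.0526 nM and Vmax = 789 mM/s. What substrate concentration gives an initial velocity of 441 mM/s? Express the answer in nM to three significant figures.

Rearranging v = Vmax[S]/(Km+[S]) gives [S] = Km·v/(Vmax − v).
[S] = 0.0526 × 441 / (789 − 441) = 23.20/348.0 = 0.0667 nM.

0.0667 nM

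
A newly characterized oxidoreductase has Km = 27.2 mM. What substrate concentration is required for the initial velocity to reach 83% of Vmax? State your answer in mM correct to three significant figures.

133 mM

v/Vmax = [S]/(Km+[S]) = 0.83, so [S] = Km·0.83/(1 − 0.83) = 27.2 × 4.882.
[S] = 133 mM.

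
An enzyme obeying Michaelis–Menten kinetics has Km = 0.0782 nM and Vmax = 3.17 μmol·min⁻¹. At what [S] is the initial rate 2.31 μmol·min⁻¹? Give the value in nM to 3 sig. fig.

0.210 nM

Rearranging v = Vmax[S]/(Km+[S]) gives [S] = Km·v/(Vmax − v).
[S] = 0.0782 × 2.31 / (3.17 − 2.31) = 0.1806/0.8600 = 0.210 nM.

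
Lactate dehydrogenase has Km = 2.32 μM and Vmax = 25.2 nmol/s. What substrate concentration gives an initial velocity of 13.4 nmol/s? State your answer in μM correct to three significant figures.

2.63 μM

Rearranging v = Vmax[S]/(Km+[S]) gives [S] = Km·v/(Vmax − v).
[S] = 2.32 × 13.4 / (25.2 − 13.4) = 31.09/11.80 = 2.63 μM.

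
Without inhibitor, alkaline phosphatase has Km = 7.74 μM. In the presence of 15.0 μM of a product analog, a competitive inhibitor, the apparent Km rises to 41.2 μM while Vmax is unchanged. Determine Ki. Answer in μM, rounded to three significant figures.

Competitive: Km,app = α·Km with α = 1 + [I]/Ki.
α = Km,app/Km = 41.2/7.74 = 5.323.
Ki = [I]/(α − 1) = 15.0/4.323 = 3.47 μM.

3.47 μM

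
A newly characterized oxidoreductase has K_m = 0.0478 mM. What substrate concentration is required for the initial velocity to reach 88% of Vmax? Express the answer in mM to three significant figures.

0.351 mM

v/Vmax = [S]/(Km+[S]) = 0.88, so [S] = Km·0.88/(1 − 0.88) = 0.0478 × 7.333.
[S] = 0.351 mM.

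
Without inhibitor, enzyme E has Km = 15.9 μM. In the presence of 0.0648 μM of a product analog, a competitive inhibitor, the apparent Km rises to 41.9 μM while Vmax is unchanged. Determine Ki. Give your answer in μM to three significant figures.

Competitive: Km,app = α·Km with α = 1 + [I]/Ki.
α = Km,app/Km = 41.9/15.9 = 2.635.
Ki = [I]/(α − 1) = 0.0648/1.635 = 0.0396 μM.

0.0396 μM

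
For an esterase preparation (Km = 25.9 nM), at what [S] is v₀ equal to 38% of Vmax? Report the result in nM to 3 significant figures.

v/Vmax = [S]/(Km+[S]) = 0.38, so [S] = Km·0.38/(1 − 0.38) = 25.9 × 0.6129.
[S] = 15.9 nM.

15.9 nM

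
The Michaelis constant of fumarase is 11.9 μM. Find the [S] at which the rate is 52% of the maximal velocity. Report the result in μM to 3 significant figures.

v/Vmax = [S]/(Km+[S]) = 0.52, so [S] = Km·0.52/(1 − 0.52) = 11.9 × 1.083.
[S] = 12.9 μM.

12.9 μM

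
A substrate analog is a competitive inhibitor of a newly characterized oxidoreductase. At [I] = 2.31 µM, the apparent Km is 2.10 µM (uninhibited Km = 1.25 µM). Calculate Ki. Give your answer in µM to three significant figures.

3.40 µM

Competitive: Km,app = α·Km with α = 1 + [I]/Ki.
α = Km,app/Km = 2.10/1.25 = 1.680.
Ki = [I]/(α − 1) = 2.31/0.6800 = 3.40 µM.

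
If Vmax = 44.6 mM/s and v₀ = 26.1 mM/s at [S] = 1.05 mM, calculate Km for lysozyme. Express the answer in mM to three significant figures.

0.744 mM

v/Vmax = 26.1/44.6 = 0.5852 = [S]/(Km+[S]).
So Km + [S] = [S]/0.5852 = 1.794 mM, giving Km = 1.794 − 1.05 = 0.744 mM.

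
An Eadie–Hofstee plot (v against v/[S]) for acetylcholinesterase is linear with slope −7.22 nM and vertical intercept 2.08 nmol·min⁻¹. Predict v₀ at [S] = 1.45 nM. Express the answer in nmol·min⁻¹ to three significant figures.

In the Eadie–Hofstee form v = Vmax − Km·(v/[S]), the slope is −Km and the intercept is Vmax, so Km = 7.22 nM and Vmax = 2.08 nmol·min⁻¹.
v = 2.08 × 1.45/(7.22 + 1.45) = 0.348 nmol·min⁻¹.

0.348 nmol·min⁻¹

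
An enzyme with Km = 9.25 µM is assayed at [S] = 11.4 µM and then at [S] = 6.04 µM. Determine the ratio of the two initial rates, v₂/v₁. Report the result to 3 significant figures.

The fractional saturations are [S]/(Km+[S]) = 11.4/20.65 = 0.5521 and 6.04/15.29 = 0.3950.
v₂/v₁ is just their ratio: 0.3950/0.5521 = 0.716.

0.716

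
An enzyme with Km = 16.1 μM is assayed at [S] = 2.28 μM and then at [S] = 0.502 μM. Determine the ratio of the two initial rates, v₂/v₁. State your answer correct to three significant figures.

0.244

The fractional saturations are [S]/(Km+[S]) = 2.28/18.38 = 0.1240 and 0.502/16.60 = 0.03024.
v₂/v₁ is just their ratio: 0.03024/0.1240 = 0.244.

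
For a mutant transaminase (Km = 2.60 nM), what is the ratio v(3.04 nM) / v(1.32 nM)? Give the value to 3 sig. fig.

Since Vmax cancels, v₂/v₁ = [S]₂(Km+[S]₁) / [S]₁(Km+[S]₂).
= 3.04×(2.60+1.32) / (1.32×(2.60+3.04)) = 11.92/7.445 = 1.60.

1.60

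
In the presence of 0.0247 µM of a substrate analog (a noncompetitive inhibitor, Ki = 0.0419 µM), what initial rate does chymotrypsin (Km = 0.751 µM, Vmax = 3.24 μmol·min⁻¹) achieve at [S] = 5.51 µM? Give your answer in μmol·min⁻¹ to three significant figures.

α = 1 + [I]/Ki = 1 + 0.0247/0.0419 = 1.589.
For a noncompetitive inhibitor, Vmax is reduced to Vmax/α while Km is unchanged: Km,app = 0.751 µM, Vmax,app = 2.04 μmol·min⁻¹.
v = Vmax,app·[S]/(Km,app + [S]) = 2.04 × 5.51/(0.751 + 5.51) = 1.79 μmol·min⁻¹.

1.79 μmol·min⁻¹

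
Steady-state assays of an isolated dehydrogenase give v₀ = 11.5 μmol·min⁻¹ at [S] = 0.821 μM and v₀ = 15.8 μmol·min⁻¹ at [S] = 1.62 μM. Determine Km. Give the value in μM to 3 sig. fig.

1.01 μM

From v = Vmax[S]/(Km+[S]), each point gives Vmax = v(Km+[S])/[S].
Equating: 11.5(Km+0.821)/0.821 = 15.8(Km+1.62)/1.62.
14.01·Km + 11.5 = 9.753·Km + 15.8, so (14.01 − 9.753)·Km = 15.8 − 11.5.
Km = 4.300/4.254 = 1.01 μM; then Vmax = 11.5(1.01+0.821)/0.821 = 25.7 μmol·min⁻¹.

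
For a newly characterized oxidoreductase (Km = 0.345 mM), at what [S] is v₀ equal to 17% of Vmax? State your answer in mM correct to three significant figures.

0.0707 mM

v/Vmax = [S]/(Km+[S]) = 0.17, so [S] = Km·0.17/(1 − 0.17) = 0.345 × 0.2048.
[S] = 0.0707 mM.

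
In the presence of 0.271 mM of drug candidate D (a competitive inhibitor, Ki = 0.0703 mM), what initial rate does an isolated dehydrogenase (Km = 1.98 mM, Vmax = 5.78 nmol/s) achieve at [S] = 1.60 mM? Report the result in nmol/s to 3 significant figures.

0.825 nmol/s

With α = 1 + [I]/Ki = 1 + 0.271/0.0703 = 4.855, the competitive rate law is v = Vmax[S] / (αKm + [S]).
v = 5.78×1.60 / (4.855×1.98 + 1.60) = 9.248/11.21 = 0.825 nmol/s.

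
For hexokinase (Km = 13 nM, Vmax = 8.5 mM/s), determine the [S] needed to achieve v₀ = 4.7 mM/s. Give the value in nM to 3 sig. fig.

16.1 nM

Rearranging v = Vmax[S]/(Km+[S]) gives [S] = Km·v/(Vmax − v).
[S] = 13 × 4.7 / (8.5 − 4.7) = 61.10/3.800 = 16.1 nM.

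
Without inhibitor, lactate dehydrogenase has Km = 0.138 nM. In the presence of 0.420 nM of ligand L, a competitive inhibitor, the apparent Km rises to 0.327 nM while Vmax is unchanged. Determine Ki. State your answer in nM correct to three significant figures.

0.307 nM

Competitive: Km,app = α·Km with α = 1 + [I]/Ki.
α = Km,app/Km = 0.327/0.138 = 2.370.
Ki = [I]/(α − 1) = 0.420/1.370 = 0.307 nM.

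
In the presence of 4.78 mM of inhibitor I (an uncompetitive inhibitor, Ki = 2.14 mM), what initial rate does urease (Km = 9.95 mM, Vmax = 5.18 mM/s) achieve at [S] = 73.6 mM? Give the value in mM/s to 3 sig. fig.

With α = 1 + [I]/Ki = 1 + 4.78/2.14 = 3.234, the uncompetitive rate law is v = (Vmax/α)·[S] / (Km/α + [S]).
v = (5.18/3.234)×73.6 / (9.95/3.234 + 73.6) = 117.9/76.68 = 1.54 mM/s.

1.54 mM/s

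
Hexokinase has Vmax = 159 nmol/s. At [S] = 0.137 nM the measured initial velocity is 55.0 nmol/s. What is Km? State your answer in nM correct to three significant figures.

0.259 nM

v/Vmax = 55.0/159 = 0.3459 = [S]/(Km+[S]).
So Km + [S] = [S]/0.3459 = 0.3961 nM, giving Km = 0.3961 − 0.137 = 0.259 nM.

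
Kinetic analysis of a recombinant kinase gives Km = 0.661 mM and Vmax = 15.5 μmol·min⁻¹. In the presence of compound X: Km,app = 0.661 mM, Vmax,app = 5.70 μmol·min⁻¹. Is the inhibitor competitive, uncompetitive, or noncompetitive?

Vmax decreases (15.5 → 5.70 μmol·min⁻¹) while Km is unchanged — pure noncompetitive inhibition.

noncompetitive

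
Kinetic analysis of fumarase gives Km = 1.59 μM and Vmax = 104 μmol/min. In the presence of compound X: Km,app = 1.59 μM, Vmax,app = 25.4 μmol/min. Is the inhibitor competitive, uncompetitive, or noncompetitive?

noncompetitive

Vmax decreases (104 → 25.4 μmol/min) while Km is unchanged — pure noncompetitive inhibition.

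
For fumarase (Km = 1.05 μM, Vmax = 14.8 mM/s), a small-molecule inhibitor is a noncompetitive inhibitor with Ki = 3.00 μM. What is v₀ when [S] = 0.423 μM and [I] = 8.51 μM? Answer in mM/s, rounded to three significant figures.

With α = 1 + [I]/Ki = 1 + 8.51/3.00 = 3.837, the noncompetitive rate law is v = (Vmax/α)·[S] / (Km + [S]).
v = (14.8/3.837)×0.423 / (1.05 + 0.423) = 1.632/1.473 = 1.11 mM/s.

1.11 mM/s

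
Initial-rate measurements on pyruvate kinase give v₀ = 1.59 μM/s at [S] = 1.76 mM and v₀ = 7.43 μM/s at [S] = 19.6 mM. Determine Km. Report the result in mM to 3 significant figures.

In reciprocal form, 1/v = (Km/Vmax)·(1/[S]) + 1/Vmax. The two points give (1/[S], 1/v) = (0.5682, 0.6289) and (0.05102, 0.1346).
Slope = (0.6289 − 0.1346)/(0.5682 − 0.05102) = 0.9559; intercept = 0.6289 − 0.9559×0.5682 = 0.08582.
Vmax = 1/intercept = 11.7 μM/s; Km = slope × Vmax = 0.9559 × 11.7 = 11.1 mM.

11.1 mM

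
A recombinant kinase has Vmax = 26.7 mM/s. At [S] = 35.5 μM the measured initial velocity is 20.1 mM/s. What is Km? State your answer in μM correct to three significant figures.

v/Vmax = 20.1/26.7 = 0.7528 = [S]/(Km+[S]).
So Km + [S] = [S]/0.7528 = 47.16 μM, giving Km = 47.16 − 35.5 = 11.7 μM.

11.7 μM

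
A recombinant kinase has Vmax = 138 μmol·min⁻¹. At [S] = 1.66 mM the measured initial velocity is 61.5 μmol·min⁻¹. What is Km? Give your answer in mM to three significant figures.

v/Vmax = 61.5/138 = 0.4457 = [S]/(Km+[S]).
So Km + [S] = [S]/0.4457 = 3.725 mM, giving Km = 3.725 − 1.66 = 2.06 mM.

2.06 mM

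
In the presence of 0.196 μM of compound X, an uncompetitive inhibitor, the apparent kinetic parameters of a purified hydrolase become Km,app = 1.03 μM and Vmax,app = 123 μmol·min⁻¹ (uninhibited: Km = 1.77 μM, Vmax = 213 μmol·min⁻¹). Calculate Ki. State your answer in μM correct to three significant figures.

Uncompetitive: Vmax,app = Vmax/α (and Km,app = Km/α) with α = 1 + [I]/Ki.
α = Vmax/Vmax,app = 213/123 = 1.732.
Since α = 1 + [I]/Ki, [I]/Ki = 1.732 − 1 = 0.7317 and Ki = 0.196/0.7317 = 0.268 μM.

0.268 μM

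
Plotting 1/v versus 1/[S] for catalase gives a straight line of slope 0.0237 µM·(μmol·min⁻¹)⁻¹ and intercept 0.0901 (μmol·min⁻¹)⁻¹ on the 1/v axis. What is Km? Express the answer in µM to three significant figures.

y-intercept = 1/Vmax ⇒ Vmax = 11.1 μmol·min⁻¹; slope = Km/Vmax ⇒ Km = slope × Vmax.
Km = 0.0237 × 11.1 = 0.263 µM.

0.263 µM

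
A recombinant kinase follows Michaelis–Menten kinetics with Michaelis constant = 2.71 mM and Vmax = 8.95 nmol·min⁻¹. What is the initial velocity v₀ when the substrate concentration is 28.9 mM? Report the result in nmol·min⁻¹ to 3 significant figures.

8.18 nmol·min⁻¹

[S]/(Km+[S]) = 28.9/31.61 = 0.9143, the fractional saturation.
v = 0.9143 × Vmax = 0.9143 × 8.95 = 8.18 nmol·min⁻¹.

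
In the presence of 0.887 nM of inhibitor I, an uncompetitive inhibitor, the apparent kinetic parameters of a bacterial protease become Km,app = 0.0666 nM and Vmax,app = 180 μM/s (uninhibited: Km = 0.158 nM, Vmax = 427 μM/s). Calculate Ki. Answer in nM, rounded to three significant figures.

Uncompetitive: Vmax,app = Vmax/α (and Km,app = Km/α) with α = 1 + [I]/Ki.
α = Vmax/Vmax,app = 427/180 = 2.372.
Ki = [I]/(α − 1) = 0.887/1.372 = 0.646 nM.

0.646 nM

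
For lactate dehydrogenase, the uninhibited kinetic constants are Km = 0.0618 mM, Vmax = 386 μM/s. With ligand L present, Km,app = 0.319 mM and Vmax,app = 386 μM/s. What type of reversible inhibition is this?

competitive

Km increases (0.0618 → 0.319 mM) while Vmax is unchanged — the hallmark of competitive inhibition.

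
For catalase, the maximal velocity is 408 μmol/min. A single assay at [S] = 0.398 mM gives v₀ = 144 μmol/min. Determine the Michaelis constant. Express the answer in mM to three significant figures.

From v = Vmax[S]/(Km+[S]), Km = [S](Vmax − v)/v.
Km = 0.398 × (408 − 144) / 144 = 105.1/144 = 0.730 mM.

0.730 mM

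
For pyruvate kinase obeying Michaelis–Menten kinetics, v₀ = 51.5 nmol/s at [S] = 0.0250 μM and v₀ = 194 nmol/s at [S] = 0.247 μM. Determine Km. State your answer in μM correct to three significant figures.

From v = Vmax[S]/(Km+[S]), each point gives Vmax = v(Km+[S])/[S].
Equating: 51.5(Km+0.0250)/0.0250 = 194(Km+0.247)/0.247.
2060·Km + 51.5 = 785.4·Km + 194, so (2060 − 785.4)·Km = 194 − 51.5.
Km = 142.5/1275 = 0.112 μM; then Vmax = 51.5(0.112+0.0250)/0.0250 = 282 nmol/s.

0.112 μM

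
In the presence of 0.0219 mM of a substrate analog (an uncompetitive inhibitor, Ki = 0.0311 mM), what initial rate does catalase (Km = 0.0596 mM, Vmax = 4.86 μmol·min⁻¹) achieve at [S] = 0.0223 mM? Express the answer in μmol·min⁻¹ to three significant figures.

With α = 1 + [I]/Ki = 1 + 0.0219/0.0311 = 1.704, the uncompetitive rate law is v = (Vmax/α)·[S] / (Km/α + [S]).
v = (4.86/1.704)×0.0223 / (0.0596/1.704 + 0.0223) = 0.06360/0.05727 = 1.11 μmol·min⁻¹.

1.11 μmol·min⁻¹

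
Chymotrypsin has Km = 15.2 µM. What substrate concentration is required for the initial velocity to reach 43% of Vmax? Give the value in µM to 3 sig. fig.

11.5 µM

v/Vmax = [S]/(Km+[S]) = 0.43, so [S] = Km·0.43/(1 − 0.43) = 15.2 × 0.7544.
[S] = 11.5 µM.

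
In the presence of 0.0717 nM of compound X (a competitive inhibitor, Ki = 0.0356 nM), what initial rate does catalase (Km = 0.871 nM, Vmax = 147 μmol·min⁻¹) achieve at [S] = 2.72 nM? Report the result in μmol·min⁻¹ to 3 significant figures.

With α = 1 + [I]/Ki = 1 + 0.0717/0.0356 = 3.014, the competitive rate law is v = Vmax[S] / (αKm + [S]).
v = 147×2.72 / (3.014×0.871 + 2.72) = 399.8/5.345 = 74.8 μmol·min⁻¹.

74.8 μmol·min⁻¹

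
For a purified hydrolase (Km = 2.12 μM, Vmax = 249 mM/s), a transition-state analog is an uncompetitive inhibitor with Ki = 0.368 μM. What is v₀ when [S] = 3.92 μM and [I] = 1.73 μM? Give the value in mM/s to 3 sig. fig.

39.9 mM/s

With α = 1 + [I]/Ki = 1 + 1.73/0.368 = 5.701, the uncompetitive rate law is v = (Vmax/α)·[S] / (Km/α + [S]).
v = (249/5.701)×3.92 / (2.12/5.701 + 3.92) = 171.2/4.292 = 39.9 mM/s.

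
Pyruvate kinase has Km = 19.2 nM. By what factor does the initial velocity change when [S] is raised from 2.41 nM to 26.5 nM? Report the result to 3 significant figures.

5.20

Since Vmax cancels, v₂/v₁ = [S]₂(Km+[S]₁) / [S]₁(Km+[S]₂).
= 26.5×(19.2+2.41) / (2.41×(19.2+26.5)) = 572.7/110.1 = 5.20.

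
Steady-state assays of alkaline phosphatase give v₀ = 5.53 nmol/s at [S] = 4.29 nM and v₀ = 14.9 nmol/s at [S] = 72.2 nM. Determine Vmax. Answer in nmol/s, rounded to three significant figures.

16.7 nmol/s

From v = Vmax[S]/(Km+[S]), each point gives Vmax = v(Km+[S])/[S].
Equating: 5.53(Km+4.29)/4.29 = 14.9(Km+72.2)/72.2.
1.289·Km + 5.53 = 0.2064·Km + 14.9, so (1.289 − 0.2064)·Km = 14.9 − 5.53.
Km = 9.370/1.083 = 8.65 nM; then Vmax = 5.53(8.65+4.29)/4.29 = 16.7 nmol/s.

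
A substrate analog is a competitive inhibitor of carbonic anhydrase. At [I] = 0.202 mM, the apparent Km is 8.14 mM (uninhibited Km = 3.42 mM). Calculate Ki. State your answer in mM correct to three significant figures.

0.146 mM

Competitive: Km,app = α·Km with α = 1 + [I]/Ki.
α = Km,app/Km = 8.14/3.42 = 2.380.
Since α = 1 + [I]/Ki, [I]/Ki = 2.380 − 1 = 1.380 and Ki = 0.202/1.380 = 0.146 mM.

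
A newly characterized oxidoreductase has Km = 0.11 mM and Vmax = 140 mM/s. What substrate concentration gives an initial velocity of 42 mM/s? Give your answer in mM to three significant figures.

0.0471 mM

The required fractional saturation is v/Vmax = 42/140 = 0.3000.
Then [S]/(Km+[S]) = 0.3000 ⇒ [S] = 0.11 × 0.3000/(1 − 0.3000) = 0.0471 mM.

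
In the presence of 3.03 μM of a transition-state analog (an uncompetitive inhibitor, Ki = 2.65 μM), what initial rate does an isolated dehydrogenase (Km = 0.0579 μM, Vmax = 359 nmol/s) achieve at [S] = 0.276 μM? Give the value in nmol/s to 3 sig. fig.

α = 1 + [I]/Ki = 1 + 3.03/2.65 = 2.143.
For an uncompetitive inhibitor, both parameters are divided by α, giving Vmax/α and Km/α: Km,app = 0.0270 μM, Vmax,app = 167 nmol/s.
v = Vmax,app·[S]/(Km,app + [S]) = 167 × 0.276/(0.0270 + 0.276) = 153 nmol/s.

153 nmol/s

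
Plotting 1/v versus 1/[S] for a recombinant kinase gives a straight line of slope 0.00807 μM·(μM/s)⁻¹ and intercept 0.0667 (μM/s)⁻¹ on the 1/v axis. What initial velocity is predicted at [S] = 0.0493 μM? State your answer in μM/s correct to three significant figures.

The y-intercept is 1/Vmax, so Vmax = 1/0.0667 = 15.0 μM/s.
The slope is Km/Vmax, so Km = 0.00807 × 15.0 = 0.121 μM.
Then v = 15.0 × 0.0493/(0.121 + 0.0493) = 4.34 μM/s.

4.34 μM/s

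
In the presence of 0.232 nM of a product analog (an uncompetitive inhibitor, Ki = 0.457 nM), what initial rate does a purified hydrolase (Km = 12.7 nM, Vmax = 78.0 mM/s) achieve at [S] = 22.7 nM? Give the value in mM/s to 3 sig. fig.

α = 1 + [I]/Ki = 1 + 0.232/0.457 = 1.508.
For an uncompetitive inhibitor, both parameters are divided by α, giving Vmax/α and Km/α: Km,app = 8.42 nM, Vmax,app = 51.7 mM/s.
v = Vmax,app·[S]/(Km,app + [S]) = 51.7 × 22.7/(8.42 + 22.7) = 37.7 mM/s.

37.7 mM/s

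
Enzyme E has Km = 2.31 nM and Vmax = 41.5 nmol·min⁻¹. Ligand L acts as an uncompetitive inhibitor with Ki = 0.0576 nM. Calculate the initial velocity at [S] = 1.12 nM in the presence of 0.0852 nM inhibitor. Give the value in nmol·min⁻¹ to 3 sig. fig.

9.14 nmol·min⁻¹

With α = 1 + [I]/Ki = 1 + 0.0852/0.0576 = 2.479, the uncompetitive rate law is v = (Vmax/α)·[S] / (Km/α + [S]).
v = (41.5/2.479)×1.12 / (2.31/2.479 + 1.12) = 18.75/2.052 = 9.14 nmol·min⁻¹.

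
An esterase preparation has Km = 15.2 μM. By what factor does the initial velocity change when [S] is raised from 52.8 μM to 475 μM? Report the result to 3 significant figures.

1.25

Since Vmax cancels, v₂/v₁ = [S]₂(Km+[S]₁) / [S]₁(Km+[S]₂).
= 475×(15.2+52.8) / (52.8×(15.2+475)) = 32300/25880 = 1.25.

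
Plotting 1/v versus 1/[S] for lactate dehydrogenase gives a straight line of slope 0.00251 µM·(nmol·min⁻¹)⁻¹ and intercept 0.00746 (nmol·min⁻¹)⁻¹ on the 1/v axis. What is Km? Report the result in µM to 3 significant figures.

y-intercept = 1/Vmax ⇒ Vmax = 134 nmol·min⁻¹; slope = Km/Vmax ⇒ Km = slope × Vmax.
Km = 0.00251 × 134 = 0.336 µM.

0.336 µM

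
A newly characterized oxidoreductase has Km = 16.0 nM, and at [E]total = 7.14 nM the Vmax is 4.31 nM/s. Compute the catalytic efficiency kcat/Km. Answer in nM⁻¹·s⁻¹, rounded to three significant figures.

0.0377 nM⁻¹·s⁻¹

kcat = Vmax/[E]total = 4.31/7.14 = 0.604 s⁻¹.
kcat/Km = 0.604/16.0 = 0.0377 nM⁻¹·s⁻¹.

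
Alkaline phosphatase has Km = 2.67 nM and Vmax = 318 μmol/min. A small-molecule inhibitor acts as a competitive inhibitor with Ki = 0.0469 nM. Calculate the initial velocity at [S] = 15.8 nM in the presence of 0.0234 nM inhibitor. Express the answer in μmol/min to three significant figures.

254 μmol/min

α = 1 + [I]/Ki = 1 + 0.0234/0.0469 = 1.499.
For a competitive inhibitor, Vmax is unchanged and the apparent Km becomes α·Km: Km,app = 4.00 nM, Vmax,app = 318 μmol/min.
v = Vmax,app·[S]/(Km,app + [S]) = 318 × 15.8/(4.00 + 15.8) = 254 μmol/min.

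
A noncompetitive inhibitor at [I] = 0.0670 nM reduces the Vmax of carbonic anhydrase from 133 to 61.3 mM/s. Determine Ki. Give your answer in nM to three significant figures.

Noncompetitive: Vmax,app = Vmax/α with α = 1 + [I]/Ki.
α = Vmax/Vmax,app = 133/61.3 = 2.170.
Ki = [I]/(α − 1) = 0.0670/1.170 = 0.0573 nM.

0.0573 nM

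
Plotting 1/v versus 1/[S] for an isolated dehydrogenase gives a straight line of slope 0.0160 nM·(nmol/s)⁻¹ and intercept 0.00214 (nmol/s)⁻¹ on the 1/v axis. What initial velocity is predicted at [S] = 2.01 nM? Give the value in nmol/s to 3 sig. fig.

The y-intercept is 1/Vmax, so Vmax = 1/0.00214 = 467 nmol/s.
The slope is Km/Vmax, so Km = 0.0160 × 467 = 7.48 nM.
Then v = 467 × 2.01/(7.48 + 2.01) = 99.0 nmol/s.

99.0 nmol/s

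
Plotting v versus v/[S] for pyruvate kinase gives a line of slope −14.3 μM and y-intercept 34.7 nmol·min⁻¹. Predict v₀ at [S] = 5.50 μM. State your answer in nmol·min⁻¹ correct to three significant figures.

9.64 nmol·min⁻¹

In the Eadie–Hofstee form v = Vmax − Km·(v/[S]), the slope is −Km and the intercept is Vmax, so Km = 14.3 μM and Vmax = 34.7 nmol·min⁻¹.
v = 34.7 × 5.50/(14.3 + 5.50) = 9.64 nmol·min⁻¹.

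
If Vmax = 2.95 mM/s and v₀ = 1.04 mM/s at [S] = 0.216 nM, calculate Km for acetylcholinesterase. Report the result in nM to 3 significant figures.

From v = Vmax[S]/(Km+[S]), Km = [S](Vmax − v)/v.
Km = 0.216 × (2.95 − 1.04) / 1.04 = 0.4126/1.04 = 0.397 nM.

0.397 nM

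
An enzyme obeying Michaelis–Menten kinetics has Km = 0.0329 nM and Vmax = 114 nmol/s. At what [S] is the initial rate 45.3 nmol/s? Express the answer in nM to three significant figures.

0.0217 nM

Rearranging v = Vmax[S]/(Km+[S]) gives [S] = Km·v/(Vmax − v).
[S] = 0.0329 × 45.3 / (114 − 45.3) = 1.490/68.70 = 0.0217 nM.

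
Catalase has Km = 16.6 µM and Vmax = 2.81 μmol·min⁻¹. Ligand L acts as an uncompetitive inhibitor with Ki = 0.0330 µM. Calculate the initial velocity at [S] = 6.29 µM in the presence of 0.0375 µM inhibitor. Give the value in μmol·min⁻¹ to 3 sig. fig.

0.588 μmol·min⁻¹

α = 1 + [I]/Ki = 1 + 0.0375/0.0330 = 2.136.
For an uncompetitive inhibitor, both parameters are divided by α, giving Vmax/α and Km/α: Km,app = 7.77 µM, Vmax,app = 1.32 μmol·min⁻¹.
v = Vmax,app·[S]/(Km,app + [S]) = 1.32 × 6.29/(7.77 + 6.29) = 0.588 μmol·min⁻¹.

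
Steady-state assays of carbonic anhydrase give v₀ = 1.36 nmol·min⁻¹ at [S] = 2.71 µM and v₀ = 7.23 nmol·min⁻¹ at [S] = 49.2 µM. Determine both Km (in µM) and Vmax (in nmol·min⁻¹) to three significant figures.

Km = 16.5 µM; Vmax = 9.66 nmol·min⁻¹

From v = Vmax[S]/(Km+[S]), each point gives Vmax = v(Km+[S])/[S].
Equating: 1.36(Km+2.71)/2.71 = 7.23(Km+49.2)/49.2.
0.5018·Km + 1.36 = 0.1470·Km + 7.23, so (0.5018 − 0.1470)·Km = 7.23 − 1.36.
Km = 5.870/0.3549 = 16.5 µM; then Vmax = 1.36(16.5+2.71)/2.71 = 9.66 nmol·min⁻¹.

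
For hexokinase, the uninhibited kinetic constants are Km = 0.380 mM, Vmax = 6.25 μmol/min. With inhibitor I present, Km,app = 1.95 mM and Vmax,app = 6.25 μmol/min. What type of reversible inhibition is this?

Km increases (0.380 → 1.95 mM) while Vmax is unchanged — the hallmark of competitive inhibition.

competitive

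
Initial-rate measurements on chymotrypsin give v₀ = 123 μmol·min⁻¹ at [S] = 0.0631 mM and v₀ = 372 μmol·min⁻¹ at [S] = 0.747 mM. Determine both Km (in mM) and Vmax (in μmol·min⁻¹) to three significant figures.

Km = 0.172 mM; Vmax = 457 μmol·min⁻¹

In reciprocal form, 1/v = (Km/Vmax)·(1/[S]) + 1/Vmax. The two points give (1/[S], 1/v) = (15.85, 0.008130) and (1.339, 0.002688).
Slope = (0.008130 − 0.002688)/(15.85 − 1.339) = 0.0003751; intercept = 0.008130 − 0.0003751×15.85 = 0.002186.
Vmax = 1/intercept = 457 μmol·min⁻¹; Km = slope × Vmax = 0.0003751 × 457 = 0.172 mM.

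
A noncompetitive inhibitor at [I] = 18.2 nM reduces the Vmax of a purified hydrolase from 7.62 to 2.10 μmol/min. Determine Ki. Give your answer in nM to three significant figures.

6.92 nM

Noncompetitive: Vmax,app = Vmax/α with α = 1 + [I]/Ki.
α = Vmax/Vmax,app = 7.62/2.10 = 3.629.
Since α = 1 + [I]/Ki, [I]/Ki = 3.629 − 1 = 2.629 and Ki = 18.2/2.629 = 6.92 nM.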